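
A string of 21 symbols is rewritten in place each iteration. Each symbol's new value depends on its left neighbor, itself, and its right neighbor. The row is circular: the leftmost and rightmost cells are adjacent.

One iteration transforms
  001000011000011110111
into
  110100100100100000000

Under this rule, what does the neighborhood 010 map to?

At position 2 the neighborhood is 010; the next row has 0 there.

0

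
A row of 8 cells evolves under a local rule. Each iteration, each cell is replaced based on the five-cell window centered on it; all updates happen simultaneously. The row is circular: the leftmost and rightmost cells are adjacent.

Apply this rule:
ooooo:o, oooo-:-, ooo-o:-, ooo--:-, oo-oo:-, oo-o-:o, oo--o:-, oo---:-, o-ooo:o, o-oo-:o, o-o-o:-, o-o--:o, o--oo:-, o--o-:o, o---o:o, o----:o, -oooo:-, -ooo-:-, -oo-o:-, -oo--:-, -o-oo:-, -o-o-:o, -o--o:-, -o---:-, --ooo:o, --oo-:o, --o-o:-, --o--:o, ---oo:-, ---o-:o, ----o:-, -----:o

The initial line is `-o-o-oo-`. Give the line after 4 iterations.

oo-o-oo-

o-o--o--
-oo-oo-o
-o--o-o-
oo-o-oo-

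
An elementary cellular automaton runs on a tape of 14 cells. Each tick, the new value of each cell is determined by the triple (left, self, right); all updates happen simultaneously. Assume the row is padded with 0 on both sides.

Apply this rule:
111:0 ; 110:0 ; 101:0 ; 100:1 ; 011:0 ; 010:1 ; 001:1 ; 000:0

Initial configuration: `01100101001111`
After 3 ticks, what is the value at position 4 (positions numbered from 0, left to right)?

0

10011101110000
11100000001000
00010000011100
position 4 holds 0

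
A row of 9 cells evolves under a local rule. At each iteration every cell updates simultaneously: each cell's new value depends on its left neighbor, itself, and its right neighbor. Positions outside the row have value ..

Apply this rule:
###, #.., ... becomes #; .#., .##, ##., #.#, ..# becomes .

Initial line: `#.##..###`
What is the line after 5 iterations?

###..#...

....#..#.
###..#..#
.#.#..#..
....#..##
###..#...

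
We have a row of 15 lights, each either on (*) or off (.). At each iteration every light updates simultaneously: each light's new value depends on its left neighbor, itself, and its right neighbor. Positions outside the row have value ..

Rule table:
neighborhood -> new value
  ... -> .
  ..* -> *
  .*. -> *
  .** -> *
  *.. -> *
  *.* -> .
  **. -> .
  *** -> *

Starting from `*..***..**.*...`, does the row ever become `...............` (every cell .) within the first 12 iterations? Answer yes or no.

*****.***..**..
****..**.***.*.
***.***..**..**
**..**.***.***.
*.***..**..**.*
*.**.***.***..*
*.*..**..**.***
*.****.***..**.
*.***..**.***.*
*.**.***..**..*
*.*..**.***.***
*.****..**..**.
iteration 12 is *.****..**..**., still not uniform .

no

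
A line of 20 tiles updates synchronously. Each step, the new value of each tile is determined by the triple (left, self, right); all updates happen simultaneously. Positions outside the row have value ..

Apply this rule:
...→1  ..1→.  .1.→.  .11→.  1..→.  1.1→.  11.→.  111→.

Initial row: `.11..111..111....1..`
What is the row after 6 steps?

1111111111111....1..

step 1: ..............11...1
step 2: 1111111111111....1..
step 3: ..............11...1  (repeats step 1; period 2)
step 6: 1111111111111....1..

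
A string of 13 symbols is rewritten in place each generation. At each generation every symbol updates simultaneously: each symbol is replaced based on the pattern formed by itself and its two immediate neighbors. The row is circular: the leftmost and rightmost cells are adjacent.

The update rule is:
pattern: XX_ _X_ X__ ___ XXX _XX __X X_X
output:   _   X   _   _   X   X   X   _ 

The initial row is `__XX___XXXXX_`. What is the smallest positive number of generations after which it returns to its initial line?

_XX___XXXXX__
XX___XXXXX___
X___XXXXX___X
___XXXXX___XX
__XXXXX___XX_
_XXXXX___XX__
XXXXX___XX___
XXXX___XX___X
XXX___XX___XX
XX___XX___XXX
X___XX___XXXX
___XX___XXXXX
__XX___XXXXX_

13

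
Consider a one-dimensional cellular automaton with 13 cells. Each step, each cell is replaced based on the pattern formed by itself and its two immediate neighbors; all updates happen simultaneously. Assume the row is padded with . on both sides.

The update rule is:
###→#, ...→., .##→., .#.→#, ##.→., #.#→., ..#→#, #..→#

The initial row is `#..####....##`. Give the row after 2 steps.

###.##.#..#..
.#.....#####.

.#.....#####.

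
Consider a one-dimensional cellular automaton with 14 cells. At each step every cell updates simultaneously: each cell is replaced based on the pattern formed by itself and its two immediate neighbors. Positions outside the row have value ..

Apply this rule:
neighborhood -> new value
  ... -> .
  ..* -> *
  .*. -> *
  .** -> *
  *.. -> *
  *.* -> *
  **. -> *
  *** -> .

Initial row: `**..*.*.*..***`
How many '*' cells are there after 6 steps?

************.*
*..........***
**........**.*
***......*****
*.**....**...*
*****..****.**
count of *: 11

11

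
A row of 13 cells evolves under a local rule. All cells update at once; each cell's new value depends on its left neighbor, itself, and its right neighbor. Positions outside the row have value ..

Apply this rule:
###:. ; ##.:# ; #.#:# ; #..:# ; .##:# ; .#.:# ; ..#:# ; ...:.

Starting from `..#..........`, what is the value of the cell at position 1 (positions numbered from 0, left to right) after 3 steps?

#

.###.........
##.##........
######.......
position 1 holds #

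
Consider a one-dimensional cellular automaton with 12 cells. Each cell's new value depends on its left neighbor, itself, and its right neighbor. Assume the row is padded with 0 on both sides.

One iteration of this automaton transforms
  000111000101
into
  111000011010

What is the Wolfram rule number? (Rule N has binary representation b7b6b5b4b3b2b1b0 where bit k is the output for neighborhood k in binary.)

35

position 4: 111 → 0  (bit 7 = 0)
position 5: 110 → 0  (bit 6 = 0)
position 10: 101 → 1  (bit 5 = 1)
position 6: 100 → 0  (bit 4 = 0)
position 3: 011 → 0  (bit 3 = 0)
position 9: 010 → 0  (bit 2 = 0)
position 2: 001 → 1  (bit 1 = 1)
position 0: 000 → 1  (bit 0 = 1)
bits b7..b0 = 00100011 = 35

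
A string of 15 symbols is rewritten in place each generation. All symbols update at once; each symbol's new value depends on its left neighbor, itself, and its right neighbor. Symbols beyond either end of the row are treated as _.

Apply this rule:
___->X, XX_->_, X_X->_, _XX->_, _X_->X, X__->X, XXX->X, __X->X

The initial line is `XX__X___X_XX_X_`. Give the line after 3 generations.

____XXX___XX_XX

__XXXXXXX____XX
XX_XXXXX_XXXX__
____XXX___XX_XX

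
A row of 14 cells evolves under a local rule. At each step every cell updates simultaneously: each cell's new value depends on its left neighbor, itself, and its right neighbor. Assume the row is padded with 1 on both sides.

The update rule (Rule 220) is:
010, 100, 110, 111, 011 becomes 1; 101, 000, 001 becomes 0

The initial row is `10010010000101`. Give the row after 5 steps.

11011011000101
11011011100101
11011011110101
11011011110101  (fixed point — unchanged through step 5)

11011011110101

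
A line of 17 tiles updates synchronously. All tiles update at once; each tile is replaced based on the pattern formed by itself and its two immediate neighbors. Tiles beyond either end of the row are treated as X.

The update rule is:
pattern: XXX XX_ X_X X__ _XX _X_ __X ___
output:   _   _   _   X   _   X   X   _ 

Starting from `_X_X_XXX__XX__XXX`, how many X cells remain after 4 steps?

step 1: _X_X____XX__XX___
step 2: _X_XX__X__XX__X_X
step 3: _X___XXXXX__XXX__
step 4: _XX_X_____XX___XX
count of X: 7

7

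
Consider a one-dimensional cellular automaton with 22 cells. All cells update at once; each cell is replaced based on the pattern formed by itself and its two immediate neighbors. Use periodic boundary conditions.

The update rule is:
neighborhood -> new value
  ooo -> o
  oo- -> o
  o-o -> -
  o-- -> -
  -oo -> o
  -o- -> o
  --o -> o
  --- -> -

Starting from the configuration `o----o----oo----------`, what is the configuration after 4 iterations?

o---oo---ooo---------o
o--ooo--oooo--------oo
o-oooo-ooooo-------ooo
o-oooo-ooooo------oooo

o-oooo-ooooo------oooo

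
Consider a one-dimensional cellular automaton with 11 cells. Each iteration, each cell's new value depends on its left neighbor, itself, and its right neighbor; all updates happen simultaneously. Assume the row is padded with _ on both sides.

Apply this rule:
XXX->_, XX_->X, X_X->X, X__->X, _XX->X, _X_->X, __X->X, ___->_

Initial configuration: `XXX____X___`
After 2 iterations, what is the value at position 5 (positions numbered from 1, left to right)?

iteration 1: X_XX__XXX__
iteration 2: XXXXXXX_XX_
position 5 holds X

X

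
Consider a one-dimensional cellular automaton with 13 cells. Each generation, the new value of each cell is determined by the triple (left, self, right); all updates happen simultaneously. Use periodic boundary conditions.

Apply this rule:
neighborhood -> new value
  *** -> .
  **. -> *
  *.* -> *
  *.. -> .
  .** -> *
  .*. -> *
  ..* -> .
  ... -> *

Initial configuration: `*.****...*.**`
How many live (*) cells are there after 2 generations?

***..*.*.***.
*.*..*****.**
count of *: 9

9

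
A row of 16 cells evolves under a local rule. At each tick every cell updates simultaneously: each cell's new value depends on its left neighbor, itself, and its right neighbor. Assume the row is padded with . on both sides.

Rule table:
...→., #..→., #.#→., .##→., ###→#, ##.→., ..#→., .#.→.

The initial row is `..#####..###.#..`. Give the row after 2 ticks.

tick 1: ...###....#.....
tick 2: ....#...........

....#...........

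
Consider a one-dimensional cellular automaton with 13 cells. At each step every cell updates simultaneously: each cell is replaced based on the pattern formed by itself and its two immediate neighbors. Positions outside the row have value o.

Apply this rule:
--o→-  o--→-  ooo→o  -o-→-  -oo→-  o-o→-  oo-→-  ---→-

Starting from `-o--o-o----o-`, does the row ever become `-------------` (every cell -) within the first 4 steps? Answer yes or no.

step 1: -------------
all cells are - at step 1

yes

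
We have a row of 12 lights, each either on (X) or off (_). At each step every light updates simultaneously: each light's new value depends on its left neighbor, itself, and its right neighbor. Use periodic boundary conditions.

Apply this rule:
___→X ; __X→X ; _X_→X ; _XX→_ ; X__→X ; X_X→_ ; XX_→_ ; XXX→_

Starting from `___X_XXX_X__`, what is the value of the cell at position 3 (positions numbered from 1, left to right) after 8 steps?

_

XXXX_____XXX
____XXXXX___
XXXX_____XXX  (repeats step 1; period 2)
step 8: ____XXXXX___
position 3 holds _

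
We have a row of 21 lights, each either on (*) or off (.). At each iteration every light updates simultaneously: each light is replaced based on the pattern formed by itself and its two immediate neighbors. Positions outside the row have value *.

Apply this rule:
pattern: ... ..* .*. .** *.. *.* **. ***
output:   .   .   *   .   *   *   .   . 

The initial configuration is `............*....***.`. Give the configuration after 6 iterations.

.*...*............*..

*...........**......*
.*............*......
***...........**.....
...*............*....
*..**...........**...
.*...*............*..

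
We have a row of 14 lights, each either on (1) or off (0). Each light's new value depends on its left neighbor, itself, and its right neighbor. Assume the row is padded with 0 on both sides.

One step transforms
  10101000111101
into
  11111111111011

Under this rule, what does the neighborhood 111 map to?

1

At position 9 the neighborhood is 111; the next row has 1 there.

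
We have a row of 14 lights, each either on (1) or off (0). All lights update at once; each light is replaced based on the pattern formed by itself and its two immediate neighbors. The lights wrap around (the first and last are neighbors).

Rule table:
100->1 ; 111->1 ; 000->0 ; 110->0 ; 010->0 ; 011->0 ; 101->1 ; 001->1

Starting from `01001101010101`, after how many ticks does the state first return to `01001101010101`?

2

tick 1: 10110010101010
tick 2: 01001101010101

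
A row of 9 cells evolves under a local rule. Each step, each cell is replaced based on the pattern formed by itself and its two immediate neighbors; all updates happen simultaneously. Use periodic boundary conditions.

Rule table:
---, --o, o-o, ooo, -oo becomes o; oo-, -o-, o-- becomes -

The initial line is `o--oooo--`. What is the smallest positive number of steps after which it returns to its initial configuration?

9

--oooo--o
-oooo--o-
oooo--o--
ooo--o--o
oo--o--oo
o--o--ooo
--o--oooo
-o--oooo-
o--oooo--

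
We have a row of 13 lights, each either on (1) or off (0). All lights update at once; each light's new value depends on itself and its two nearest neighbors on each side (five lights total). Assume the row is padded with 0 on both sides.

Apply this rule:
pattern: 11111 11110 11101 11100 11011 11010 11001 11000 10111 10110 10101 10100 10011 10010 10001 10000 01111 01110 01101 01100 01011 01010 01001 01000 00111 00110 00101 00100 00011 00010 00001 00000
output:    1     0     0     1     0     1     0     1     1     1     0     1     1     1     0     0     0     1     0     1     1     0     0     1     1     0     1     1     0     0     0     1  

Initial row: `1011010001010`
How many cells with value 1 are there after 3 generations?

7

1110111001011
1100111011111
0101110010101
count of 1: 7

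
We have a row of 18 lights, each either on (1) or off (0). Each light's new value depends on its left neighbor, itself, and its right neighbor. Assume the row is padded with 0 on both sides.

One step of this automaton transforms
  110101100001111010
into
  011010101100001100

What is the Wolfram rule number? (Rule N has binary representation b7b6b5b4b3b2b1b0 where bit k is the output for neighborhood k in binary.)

position 12: 111 → 0  (bit 7 = 0)
position 1: 110 → 1  (bit 6 = 1)
position 2: 101 → 1  (bit 5 = 1)
position 7: 100 → 0  (bit 4 = 0)
position 0: 011 → 0  (bit 3 = 0)
position 3: 010 → 0  (bit 2 = 0)
position 10: 001 → 0  (bit 1 = 0)
position 8: 000 → 1  (bit 0 = 1)
bits b7..b0 = 01100001 = 97

97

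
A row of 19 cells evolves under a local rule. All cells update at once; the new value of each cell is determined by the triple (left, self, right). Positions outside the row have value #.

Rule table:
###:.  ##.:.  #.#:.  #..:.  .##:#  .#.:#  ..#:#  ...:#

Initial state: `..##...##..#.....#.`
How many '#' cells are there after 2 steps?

.##..###..##.#####.
.#..##...##..#.....
count of #: 6

6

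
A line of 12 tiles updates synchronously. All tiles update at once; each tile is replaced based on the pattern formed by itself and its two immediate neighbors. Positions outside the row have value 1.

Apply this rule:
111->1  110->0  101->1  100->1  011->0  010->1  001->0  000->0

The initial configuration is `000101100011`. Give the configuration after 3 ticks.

111001100100

tick 1: 100110010001
tick 2: 010001011000
tick 3: 111001100100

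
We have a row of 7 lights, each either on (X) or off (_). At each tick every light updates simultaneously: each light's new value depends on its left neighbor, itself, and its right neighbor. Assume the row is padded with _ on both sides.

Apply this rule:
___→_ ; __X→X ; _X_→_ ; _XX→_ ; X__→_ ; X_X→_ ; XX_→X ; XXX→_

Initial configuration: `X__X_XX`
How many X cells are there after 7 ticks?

__X___X
_X___X_
X___X__
___X___
__X____
_X_____
X______
count of X: 1

1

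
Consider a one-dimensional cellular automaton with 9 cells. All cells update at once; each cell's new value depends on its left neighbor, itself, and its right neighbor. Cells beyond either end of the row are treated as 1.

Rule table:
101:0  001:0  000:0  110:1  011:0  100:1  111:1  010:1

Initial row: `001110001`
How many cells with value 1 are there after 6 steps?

7

step 1: 100111000
step 2: 110011100
step 3: 111001110
step 4: 111100110
step 5: 111110010
step 6: 111111010
count of 1: 7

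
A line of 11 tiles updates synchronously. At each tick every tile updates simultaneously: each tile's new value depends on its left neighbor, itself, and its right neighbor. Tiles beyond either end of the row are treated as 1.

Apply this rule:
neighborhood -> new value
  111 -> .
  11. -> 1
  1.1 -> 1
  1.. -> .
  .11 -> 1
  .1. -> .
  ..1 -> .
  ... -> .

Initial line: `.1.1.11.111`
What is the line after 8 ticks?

1..........

1.1.11111..
11.11...1..
.1111......
11..1......
.1.........
1..........
1..........  (fixed point — unchanged through tick 8)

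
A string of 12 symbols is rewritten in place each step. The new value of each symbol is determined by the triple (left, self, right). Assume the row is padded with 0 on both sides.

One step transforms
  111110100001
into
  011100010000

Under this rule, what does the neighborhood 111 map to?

At position 1 the neighborhood is 111; the next row has 1 there.

1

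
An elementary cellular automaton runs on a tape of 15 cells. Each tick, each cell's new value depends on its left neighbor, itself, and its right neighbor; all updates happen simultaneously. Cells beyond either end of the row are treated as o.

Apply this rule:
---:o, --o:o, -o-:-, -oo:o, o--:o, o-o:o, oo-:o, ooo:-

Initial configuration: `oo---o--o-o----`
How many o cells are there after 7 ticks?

-oooo-oo-o-oooo
oo--ooooo-oo---
-oooo---ooooooo
oo--ooooo------
-oooo---ooooooo  (repeats tick 3; period 2)
tick 7: -oooo---ooooooo
count of o: 11

11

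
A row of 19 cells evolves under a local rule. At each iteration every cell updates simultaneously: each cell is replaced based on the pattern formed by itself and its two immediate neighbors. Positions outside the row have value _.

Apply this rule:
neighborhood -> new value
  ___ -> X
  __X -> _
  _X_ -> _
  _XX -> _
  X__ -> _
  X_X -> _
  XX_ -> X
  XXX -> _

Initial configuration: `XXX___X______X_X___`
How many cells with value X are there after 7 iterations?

8

__X_X___XXXX_____XX
X_____X____X_XXX__X
__XXX___XX_____X___
X___X_X__X_XXX___XX
__X__________X_X__X
X___XXXXXXXX_______
__X________X_XXXXXX
count of X: 8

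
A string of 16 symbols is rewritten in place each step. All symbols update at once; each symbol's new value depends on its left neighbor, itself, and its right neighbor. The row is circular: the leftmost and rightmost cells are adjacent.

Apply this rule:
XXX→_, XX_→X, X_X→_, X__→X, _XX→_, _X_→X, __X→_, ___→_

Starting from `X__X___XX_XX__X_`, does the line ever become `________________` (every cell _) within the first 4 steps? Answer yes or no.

XX_XX___X__XX_X_
_X__XX__XX__X_X_
_XX__XX__XX_X_XX
__XX__XX__X_X__X
step 4 is __XX__XX__X_X__X, still not uniform _

no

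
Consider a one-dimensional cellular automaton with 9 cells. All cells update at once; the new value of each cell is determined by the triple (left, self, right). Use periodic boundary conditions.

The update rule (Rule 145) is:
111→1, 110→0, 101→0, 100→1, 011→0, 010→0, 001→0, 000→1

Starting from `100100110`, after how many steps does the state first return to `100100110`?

3

010010000
001001111
100100110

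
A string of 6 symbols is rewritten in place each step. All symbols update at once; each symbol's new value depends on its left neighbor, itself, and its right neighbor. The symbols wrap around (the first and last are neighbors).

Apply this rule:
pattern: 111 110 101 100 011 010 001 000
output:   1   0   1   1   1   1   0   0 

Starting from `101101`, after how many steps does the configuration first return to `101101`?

3

step 1: 011011
step 2: 110110
step 3: 101101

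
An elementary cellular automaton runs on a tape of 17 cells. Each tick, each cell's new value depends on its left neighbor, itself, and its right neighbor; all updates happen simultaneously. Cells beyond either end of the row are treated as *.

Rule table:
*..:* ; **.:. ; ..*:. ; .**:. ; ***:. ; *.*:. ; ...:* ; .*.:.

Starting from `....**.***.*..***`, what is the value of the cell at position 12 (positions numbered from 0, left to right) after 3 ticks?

.

tick 1: ***.........*....
tick 2: ...********..***.
tick 3: **.........*.....
position 12 holds .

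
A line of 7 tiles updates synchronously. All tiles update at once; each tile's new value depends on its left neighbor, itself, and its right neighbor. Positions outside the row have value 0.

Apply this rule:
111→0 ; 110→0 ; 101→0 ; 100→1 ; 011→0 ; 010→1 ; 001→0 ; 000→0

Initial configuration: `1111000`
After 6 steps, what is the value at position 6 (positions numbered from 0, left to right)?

1

0000100
0000110
0000001
0000001  (fixed point — unchanged through step 6)
position 6 holds 1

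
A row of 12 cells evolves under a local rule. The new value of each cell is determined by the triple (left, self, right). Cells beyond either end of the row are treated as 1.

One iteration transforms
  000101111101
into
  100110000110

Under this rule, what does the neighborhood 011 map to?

At position 5 the neighborhood is 011; the next row has 0 there.

0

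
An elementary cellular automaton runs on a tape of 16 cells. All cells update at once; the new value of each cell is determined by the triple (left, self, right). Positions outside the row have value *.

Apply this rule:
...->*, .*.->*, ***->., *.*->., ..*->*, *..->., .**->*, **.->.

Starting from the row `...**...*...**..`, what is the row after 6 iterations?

.*.*.*...**...*.

.***..***.***..*
.*...**...*...**
.*.***..***.***.
.*.*...**...*...
.*.*.***..***.**
.*.*.*...**...*.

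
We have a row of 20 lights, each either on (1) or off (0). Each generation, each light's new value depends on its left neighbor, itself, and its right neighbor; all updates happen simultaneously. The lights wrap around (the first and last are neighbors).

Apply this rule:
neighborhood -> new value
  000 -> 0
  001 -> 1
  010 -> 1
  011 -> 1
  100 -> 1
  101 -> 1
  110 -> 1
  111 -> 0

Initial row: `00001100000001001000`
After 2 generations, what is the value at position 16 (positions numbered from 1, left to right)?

00011110000011111100
00110011000110000110
position 16 holds 0

0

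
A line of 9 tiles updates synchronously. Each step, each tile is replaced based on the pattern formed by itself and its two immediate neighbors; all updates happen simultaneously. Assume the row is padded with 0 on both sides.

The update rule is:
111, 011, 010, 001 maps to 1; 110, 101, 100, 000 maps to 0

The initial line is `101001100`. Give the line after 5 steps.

step 1: 101011000
step 2: 101010000
step 3: 101010000  (fixed point — unchanged through step 5)

101010000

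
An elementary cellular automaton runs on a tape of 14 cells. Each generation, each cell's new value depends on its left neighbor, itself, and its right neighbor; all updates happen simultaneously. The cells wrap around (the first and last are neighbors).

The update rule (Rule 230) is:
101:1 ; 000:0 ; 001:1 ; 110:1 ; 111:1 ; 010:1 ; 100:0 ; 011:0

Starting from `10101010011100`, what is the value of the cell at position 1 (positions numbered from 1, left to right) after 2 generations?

1

11111110101101
11111111110110
position 1 holds 1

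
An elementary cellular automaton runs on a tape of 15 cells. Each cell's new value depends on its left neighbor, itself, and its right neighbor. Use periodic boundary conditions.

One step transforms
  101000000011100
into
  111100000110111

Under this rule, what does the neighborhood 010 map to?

1

At position 0 the neighborhood is 010; the next row has 1 there.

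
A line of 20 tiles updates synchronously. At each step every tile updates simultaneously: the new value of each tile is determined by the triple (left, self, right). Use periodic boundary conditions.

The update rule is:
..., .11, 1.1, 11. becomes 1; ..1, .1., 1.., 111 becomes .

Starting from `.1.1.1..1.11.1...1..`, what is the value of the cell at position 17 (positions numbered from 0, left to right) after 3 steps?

step 1: ..1.1....1111..1...1
step 2: ...1..11.1..1....1..
step 3: 11....111.....11...1
position 17 holds .

.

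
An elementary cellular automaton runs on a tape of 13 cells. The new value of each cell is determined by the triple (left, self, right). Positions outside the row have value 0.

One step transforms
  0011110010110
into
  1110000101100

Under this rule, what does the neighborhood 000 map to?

At position 0 the neighborhood is 000; the next row has 1 there.

1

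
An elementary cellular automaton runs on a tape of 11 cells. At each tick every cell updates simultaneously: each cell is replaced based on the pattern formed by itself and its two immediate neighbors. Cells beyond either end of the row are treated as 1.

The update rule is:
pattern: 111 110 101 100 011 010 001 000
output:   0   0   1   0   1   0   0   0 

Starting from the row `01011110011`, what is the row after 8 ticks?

tick 1: 10110000010
tick 2: 01100000001
tick 3: 11000000001
tick 4: 00000000001
tick 5: 00000000001  (fixed point — unchanged through tick 8)

00000000001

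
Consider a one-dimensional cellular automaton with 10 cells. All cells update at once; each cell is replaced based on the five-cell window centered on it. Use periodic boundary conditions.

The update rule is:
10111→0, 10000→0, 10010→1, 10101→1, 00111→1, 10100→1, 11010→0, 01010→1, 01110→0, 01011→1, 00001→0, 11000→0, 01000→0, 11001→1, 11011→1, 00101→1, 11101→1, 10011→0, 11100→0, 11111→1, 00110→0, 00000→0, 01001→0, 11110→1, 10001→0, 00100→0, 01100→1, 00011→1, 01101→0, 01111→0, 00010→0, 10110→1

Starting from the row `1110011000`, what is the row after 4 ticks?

1100100010

1001001001
1110010000
1001100001
1100100010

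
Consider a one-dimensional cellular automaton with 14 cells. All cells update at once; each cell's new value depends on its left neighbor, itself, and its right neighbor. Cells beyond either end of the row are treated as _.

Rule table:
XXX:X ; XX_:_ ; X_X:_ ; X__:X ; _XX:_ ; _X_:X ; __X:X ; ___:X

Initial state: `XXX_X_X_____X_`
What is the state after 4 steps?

_X__X_XXXXXXXX
XXXXX__XXXXXX_
_XXX_XX_XXXX_X
X_X______XX__X

X_X______XX__X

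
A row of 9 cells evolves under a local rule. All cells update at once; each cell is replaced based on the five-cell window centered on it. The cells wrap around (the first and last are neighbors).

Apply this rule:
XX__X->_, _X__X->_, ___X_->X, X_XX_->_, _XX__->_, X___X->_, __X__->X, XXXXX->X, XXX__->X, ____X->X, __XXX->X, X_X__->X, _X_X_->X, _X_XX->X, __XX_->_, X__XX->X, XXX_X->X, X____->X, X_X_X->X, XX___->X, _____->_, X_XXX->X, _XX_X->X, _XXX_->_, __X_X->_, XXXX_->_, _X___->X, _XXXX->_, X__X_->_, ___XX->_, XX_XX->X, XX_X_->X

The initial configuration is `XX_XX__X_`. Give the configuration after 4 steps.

XXXX_XXX_

step 1: _XX_____X
step 2: X__XX_XX_
step 3: X_X_XX_XX
step 4: XXXX_XXX_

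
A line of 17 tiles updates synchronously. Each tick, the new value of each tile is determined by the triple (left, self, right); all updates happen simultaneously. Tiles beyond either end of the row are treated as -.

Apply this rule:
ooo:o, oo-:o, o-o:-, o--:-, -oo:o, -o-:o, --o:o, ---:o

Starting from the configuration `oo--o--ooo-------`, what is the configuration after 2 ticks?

oo-oo-oooo-oooooo

oo-oo-oooo-oooooo
oo-oo-oooo-oooooo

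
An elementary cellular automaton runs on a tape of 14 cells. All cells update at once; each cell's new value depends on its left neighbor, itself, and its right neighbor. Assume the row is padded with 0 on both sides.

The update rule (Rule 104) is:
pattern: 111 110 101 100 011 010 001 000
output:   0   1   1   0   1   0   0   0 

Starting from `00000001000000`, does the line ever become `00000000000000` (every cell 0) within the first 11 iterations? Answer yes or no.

00000000000000
all cells are 0 at iteration 1

yes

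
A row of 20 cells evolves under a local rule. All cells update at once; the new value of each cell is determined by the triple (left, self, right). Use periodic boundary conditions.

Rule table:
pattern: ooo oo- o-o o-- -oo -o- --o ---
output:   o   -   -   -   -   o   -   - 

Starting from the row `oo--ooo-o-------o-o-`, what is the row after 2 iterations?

-----o--o-------o-o-
-----o--o-------o-o-

-----o--o-------o-o-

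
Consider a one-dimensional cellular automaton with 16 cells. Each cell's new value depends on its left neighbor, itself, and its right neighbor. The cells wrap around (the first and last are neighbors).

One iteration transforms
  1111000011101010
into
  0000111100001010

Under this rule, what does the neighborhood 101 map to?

0

At position 11 the neighborhood is 101; the next row has 0 there.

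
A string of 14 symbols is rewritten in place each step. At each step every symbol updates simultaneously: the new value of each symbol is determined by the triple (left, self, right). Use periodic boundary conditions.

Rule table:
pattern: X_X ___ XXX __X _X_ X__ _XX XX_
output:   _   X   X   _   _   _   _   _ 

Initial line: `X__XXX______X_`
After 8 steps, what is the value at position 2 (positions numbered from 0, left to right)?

_

step 1: ____X__XXXX___
step 2: XXX_____XX__XX
step 3: XX__XXX______X
step 4: X____X__XXXX__
step 5: __XX_____XX___
step 6: X____XXX____XX
step 7: __XX__X__XX__X
step 8: ______________
position 2 holds _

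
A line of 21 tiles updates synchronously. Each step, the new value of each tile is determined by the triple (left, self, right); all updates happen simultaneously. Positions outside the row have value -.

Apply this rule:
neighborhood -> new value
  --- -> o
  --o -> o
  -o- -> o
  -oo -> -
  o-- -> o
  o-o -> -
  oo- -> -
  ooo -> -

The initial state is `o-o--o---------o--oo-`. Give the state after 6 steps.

------------------ooo

step 1: o-oooooooooooooooo--o
step 2: o-----------------ooo
step 3: oooooooooooooooooo---
step 4: ------------------ooo
step 5: oooooooooooooooooo---  (repeats step 3; period 2)
step 6: ------------------ooo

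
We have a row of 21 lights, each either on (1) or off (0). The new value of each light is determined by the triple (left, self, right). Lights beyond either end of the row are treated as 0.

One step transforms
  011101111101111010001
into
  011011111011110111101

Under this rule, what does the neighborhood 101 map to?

At position 4 the neighborhood is 101; the next row has 1 there.

1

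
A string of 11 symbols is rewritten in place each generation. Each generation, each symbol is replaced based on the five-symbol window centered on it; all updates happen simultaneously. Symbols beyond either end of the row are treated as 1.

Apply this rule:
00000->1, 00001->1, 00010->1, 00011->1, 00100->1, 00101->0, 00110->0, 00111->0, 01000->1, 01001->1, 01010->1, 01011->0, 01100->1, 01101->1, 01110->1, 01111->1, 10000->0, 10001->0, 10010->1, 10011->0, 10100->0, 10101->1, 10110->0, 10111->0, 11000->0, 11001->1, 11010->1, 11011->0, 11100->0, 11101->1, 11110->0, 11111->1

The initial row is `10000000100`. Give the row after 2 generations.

00011111110
00101111010

00101111010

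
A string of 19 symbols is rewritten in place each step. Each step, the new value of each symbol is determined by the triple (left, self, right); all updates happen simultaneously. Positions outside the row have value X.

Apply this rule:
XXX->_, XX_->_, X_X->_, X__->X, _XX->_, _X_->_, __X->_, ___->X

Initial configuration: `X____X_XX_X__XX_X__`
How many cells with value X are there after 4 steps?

_XXX_______X_____X_
____XXXXXX__XXXX___
XXX_______X_____XX_
___XXXXXX__XXXX____
count of X: 10

10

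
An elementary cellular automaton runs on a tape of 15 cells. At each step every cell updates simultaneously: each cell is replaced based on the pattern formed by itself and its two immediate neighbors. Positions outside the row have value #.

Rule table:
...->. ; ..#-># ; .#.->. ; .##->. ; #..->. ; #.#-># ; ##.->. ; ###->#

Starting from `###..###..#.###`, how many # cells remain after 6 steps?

7

step 1: ##..#.#..#.#.##
step 2: #..#.#..#.#.#.#
step 3: ..#.#..#.#.#.#.
step 4: .#.#..#.#.#.#.#
step 5: #.#..#.#.#.#.#.
step 6: .#..#.#.#.#.#.#
count of #: 7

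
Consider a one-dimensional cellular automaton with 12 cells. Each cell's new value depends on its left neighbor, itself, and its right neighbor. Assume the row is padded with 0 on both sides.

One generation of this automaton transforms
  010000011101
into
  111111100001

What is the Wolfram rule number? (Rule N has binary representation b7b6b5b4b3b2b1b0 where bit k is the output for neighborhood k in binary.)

position 8: 111 → 0  (bit 7 = 0)
position 9: 110 → 0  (bit 6 = 0)
position 10: 101 → 0  (bit 5 = 0)
position 2: 100 → 1  (bit 4 = 1)
position 7: 011 → 0  (bit 3 = 0)
position 1: 010 → 1  (bit 2 = 1)
position 0: 001 → 1  (bit 1 = 1)
position 3: 000 → 1  (bit 0 = 1)
bits b7..b0 = 00010111 = 23

23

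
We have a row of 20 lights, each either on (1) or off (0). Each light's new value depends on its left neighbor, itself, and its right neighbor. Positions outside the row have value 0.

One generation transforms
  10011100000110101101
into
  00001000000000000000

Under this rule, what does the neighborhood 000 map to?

0

At position 7 the neighborhood is 000; the next row has 0 there.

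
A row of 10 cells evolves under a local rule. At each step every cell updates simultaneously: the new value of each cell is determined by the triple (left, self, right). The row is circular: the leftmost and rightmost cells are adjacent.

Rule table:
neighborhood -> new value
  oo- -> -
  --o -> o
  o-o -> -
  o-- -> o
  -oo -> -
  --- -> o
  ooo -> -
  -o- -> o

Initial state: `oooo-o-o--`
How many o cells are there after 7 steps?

4

-----o-ooo
oooooo----
------oooo
oooooo----  (repeats step 2; period 2)
step 7: ------oooo
count of o: 4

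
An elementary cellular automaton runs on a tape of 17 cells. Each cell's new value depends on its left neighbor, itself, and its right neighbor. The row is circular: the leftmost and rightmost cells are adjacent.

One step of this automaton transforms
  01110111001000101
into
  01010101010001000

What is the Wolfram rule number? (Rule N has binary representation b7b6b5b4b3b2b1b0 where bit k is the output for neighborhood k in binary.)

position 2: 111 → 0  (bit 7 = 0)
position 3: 110 → 1  (bit 6 = 1)
position 0: 101 → 0  (bit 5 = 0)
position 8: 100 → 0  (bit 4 = 0)
position 1: 011 → 1  (bit 3 = 1)
position 10: 010 → 0  (bit 2 = 0)
position 9: 001 → 1  (bit 1 = 1)
position 12: 000 → 0  (bit 0 = 0)
bits b7..b0 = 01001010 = 74

74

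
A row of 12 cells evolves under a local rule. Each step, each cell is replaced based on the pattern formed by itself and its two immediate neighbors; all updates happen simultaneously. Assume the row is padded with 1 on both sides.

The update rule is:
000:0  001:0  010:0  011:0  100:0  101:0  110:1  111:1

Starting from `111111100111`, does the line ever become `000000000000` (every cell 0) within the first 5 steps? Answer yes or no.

111111100011
111111100001
111111100000
111111100000  (fixed point — unchanged through step 5)
step 5 is 111111100000, still not uniform 0

no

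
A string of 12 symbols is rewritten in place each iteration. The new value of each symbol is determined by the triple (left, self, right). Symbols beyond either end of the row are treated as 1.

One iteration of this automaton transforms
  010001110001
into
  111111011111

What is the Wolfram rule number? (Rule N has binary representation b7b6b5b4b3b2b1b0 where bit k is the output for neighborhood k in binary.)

position 6: 111 → 0  (bit 7 = 0)
position 7: 110 → 1  (bit 6 = 1)
position 0: 101 → 1  (bit 5 = 1)
position 2: 100 → 1  (bit 4 = 1)
position 5: 011 → 1  (bit 3 = 1)
position 1: 010 → 1  (bit 2 = 1)
position 4: 001 → 1  (bit 1 = 1)
position 3: 000 → 1  (bit 0 = 1)
bits b7..b0 = 01111111 = 127

127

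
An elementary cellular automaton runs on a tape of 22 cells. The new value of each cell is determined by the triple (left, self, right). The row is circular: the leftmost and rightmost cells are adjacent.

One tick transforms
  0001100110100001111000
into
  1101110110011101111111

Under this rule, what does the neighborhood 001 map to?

0

At position 2 the neighborhood is 001; the next row has 0 there.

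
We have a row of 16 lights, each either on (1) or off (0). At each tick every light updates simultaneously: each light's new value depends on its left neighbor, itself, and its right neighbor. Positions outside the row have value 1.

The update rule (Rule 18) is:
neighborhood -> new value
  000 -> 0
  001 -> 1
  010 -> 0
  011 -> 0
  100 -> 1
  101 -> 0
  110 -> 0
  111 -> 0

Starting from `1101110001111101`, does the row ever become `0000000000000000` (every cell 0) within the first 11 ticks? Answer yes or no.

yes

0000001010000000
1000010001000001
0100101010100010
0011000000010100
1100100000100011
0011010001010100
1100001010000011
0010010001000100
1101101010101011
0000000000000000
all cells are 0 at tick 10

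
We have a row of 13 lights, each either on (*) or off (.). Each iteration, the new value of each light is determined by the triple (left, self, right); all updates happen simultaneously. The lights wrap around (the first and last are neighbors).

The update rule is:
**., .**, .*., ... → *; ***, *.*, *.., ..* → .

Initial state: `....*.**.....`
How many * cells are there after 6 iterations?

7

***.*.**.****
..*.*.**.*...
*.*.*.**.*.**
*.*.*.**.*.*.
*.*.*.**.*.*.  (fixed point — unchanged through iteration 6)
count of *: 7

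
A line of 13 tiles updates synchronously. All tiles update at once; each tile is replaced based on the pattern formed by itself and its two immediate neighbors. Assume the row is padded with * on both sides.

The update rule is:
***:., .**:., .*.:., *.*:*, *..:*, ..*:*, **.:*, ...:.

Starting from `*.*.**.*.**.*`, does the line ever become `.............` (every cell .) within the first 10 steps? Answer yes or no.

**.*.**.*.**.
.**.*.**.*.**
*.**.*.**.*..
**.**.*.**.**
.**.**.*.**..
*.**.**.*.***
**.**.**.*...
.**.**.**.*.*
*.**.**.**.*.
**.**.**.**.*
step 10 is **.**.**.**.*, still not uniform .

no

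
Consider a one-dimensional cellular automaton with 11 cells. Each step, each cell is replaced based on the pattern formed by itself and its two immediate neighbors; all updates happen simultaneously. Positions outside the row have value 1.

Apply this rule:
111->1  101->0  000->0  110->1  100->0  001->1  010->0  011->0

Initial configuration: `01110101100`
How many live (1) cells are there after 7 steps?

00110000101
01010001000
00000010001
00000100010
00001000100
00010001001
00100010010
count of 1: 3

3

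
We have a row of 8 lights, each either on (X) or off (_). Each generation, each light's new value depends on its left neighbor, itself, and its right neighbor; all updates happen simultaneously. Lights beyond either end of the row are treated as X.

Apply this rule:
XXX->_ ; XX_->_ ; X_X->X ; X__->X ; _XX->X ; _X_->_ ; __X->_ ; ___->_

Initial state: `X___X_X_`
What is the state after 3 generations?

_X_X__X_

generation 1: _X___X_X
generation 2: X_X___XX
generation 3: _X_X__X_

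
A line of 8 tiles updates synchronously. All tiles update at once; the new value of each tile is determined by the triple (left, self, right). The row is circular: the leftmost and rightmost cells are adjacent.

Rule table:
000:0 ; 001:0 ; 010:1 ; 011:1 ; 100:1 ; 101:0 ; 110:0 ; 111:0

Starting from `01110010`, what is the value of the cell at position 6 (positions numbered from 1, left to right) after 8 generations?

01001011
01101010
01001011  (repeats generation 1; period 2)
generation 8: 01101010
position 6 holds 0

0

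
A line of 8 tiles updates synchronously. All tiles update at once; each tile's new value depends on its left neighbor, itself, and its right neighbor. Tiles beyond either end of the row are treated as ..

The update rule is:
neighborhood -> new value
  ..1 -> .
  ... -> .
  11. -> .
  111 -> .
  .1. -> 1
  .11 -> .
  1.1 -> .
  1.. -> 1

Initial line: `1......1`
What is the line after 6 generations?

.......1

11.....1
..1....1
..11...1
....1..1
....11.1
.......1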